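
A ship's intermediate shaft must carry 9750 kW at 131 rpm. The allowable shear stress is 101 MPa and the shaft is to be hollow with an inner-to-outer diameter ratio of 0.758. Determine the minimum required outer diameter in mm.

377 mm

ω = 2π·131/60 = 13.72 rad/s, so T = P/ω = 9750×10³ / 13.72 = 710700 N·m.
For a hollow shaft with d_i/d_o = 0.758: τ_max = 16T/(π d_o³ (1−k⁴)), so d_o = [16T/(π τ_allow (1−k⁴))]^(1/3) = [16·710700/(π·1.01×10^8·0.6699)]^(1/3) = 0.3768 m.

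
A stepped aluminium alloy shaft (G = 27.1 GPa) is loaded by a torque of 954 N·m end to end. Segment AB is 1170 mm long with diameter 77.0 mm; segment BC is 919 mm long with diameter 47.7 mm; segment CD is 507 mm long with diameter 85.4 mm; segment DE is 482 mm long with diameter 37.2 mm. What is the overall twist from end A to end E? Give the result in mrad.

169 mrad

J_AB = π(0.0770)⁴/32 = 3.45×10^-6 m⁴; J_BC = π(0.0477)⁴/32 = 5.08×10^-7 m⁴; J_CD = π(0.0854)⁴/32 = 5.22×10^-6 m⁴; J_DE = π(0.0372)⁴/32 = 1.88×10^-7 m⁴.
θ = (T/G)·Σ L_i/J_i = (954.0/27.1×10⁹)·(1.17/3.45×10^-6 + 0.919/5.08×10^-7 + 0.507/5.22×10^-6 + 0.482/1.88×10^-7) = 0.1693 rad.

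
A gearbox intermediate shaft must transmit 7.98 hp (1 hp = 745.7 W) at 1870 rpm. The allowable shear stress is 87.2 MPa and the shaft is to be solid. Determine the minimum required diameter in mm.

12.1 mm

ω = 2π·1870/60 = 195.8 rad/s, so T = P/ω = 7.98×745.7 / 195.8 = 30.39 N·m.
For a solid shaft τ_max = 16T/(πd³), so d = (16T/(π τ_allow))^(1/3) = (16·30.39/(π·8.72×10^7))^(1/3) = 0.01211 m.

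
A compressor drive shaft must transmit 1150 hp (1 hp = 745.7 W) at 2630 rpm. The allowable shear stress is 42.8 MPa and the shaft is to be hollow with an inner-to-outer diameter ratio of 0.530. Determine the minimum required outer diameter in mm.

ω = 2π·2630/60 = 275.4 rad/s, so T = P/ω = 1150×745.7 / 275.4 = 3114 N·m.
For a hollow shaft with d_i/d_o = 0.530: τ_max = 16T/(π d_o³ (1−k⁴)), so d_o = [16T/(π τ_allow (1−k⁴))]^(1/3) = [16·3114/(π·4.28×10^7·0.9211)]^(1/3) = 0.07382 m.

73.8 mm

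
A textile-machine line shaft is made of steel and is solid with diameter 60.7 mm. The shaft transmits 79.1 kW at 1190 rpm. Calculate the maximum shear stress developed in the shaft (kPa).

14500 kPa

ω = 2π·1190/60 = 124.6 rad/s, so T = P/ω = 79.1×10³ / 124.6 = 634.7 N·m.
J = πd⁴/32 = π(0.0607)⁴/32 = 1.333×10^-6 m⁴.
τ_max = T·r/J = 634.7 × 0.0304 / 1.333×10^-6 = 1.445×10^7 Pa.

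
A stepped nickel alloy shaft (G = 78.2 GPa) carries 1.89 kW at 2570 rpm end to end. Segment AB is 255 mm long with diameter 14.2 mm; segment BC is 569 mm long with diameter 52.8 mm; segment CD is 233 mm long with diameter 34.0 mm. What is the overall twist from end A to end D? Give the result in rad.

ω = 2π·2570/60 = 269.1 rad/s, so T = P/ω = 1.89×10³ / 269.1 = 7.023 N·m.
J_AB = π(0.0142)⁴/32 = 3.99×10^-9 m⁴; J_BC = π(0.0528)⁴/32 = 7.63×10^-7 m⁴; J_CD = π(0.0340)⁴/32 = 1.31×10^-7 m⁴.
θ = (T/G)·Σ L_i/J_i = (7.023/78.2×10⁹)·(0.255/3.99×10^-9 + 0.569/7.63×10^-7 + 0.233/1.31×10^-7) = 5.963×10^-3 rad.

0.00596 rad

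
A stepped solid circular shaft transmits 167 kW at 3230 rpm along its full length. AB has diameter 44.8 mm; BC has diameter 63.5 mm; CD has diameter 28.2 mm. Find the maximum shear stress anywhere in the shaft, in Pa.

ω = 2π·3230/60 = 338.2 rad/s, so T = P/ω = 167×10³ / 338.2 = 493.7 N·m.
Under the same torque, τ_max = 16T/(πd³) is largest where d is smallest — segment CD (d = 28.2 mm).
τ_max = 16·493.7/(π·(0.0282)³) = 1.121×10^8 Pa.

1.12e8 Pa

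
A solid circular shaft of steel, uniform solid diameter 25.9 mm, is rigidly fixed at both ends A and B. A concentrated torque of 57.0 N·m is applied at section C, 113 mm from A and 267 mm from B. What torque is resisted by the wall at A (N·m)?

With uniform GJ and both ends fixed, compatibility θ_AC = θ_CB gives T_A·a = T_B·b, together with T_A + T_B = T₀.
T_A = T₀·b/(a+b) = 57.00·267/380.0 = 40.05 N·m; T_B = 16.95 N·m.

40.0 N·m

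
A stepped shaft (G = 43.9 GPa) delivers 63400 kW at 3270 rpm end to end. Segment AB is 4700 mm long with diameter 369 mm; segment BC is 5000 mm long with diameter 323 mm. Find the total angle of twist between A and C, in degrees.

ω = 2π·3270/60 = 342.4 rad/s, so T = P/ω = 63400×10³ / 342.4 = 185100 N·m.
J_AB = π(0.369)⁴/32 = 1.82×10^-3 m⁴; J_BC = π(0.323)⁴/32 = 1.07×10^-3 m⁴.
θ = (T/G)·Σ L_i/J_i = (185100/43.9×10⁹)·(4.70/1.82×10^-3 + 5.00/1.07×10^-3) = 0.03062 rad.

1.75°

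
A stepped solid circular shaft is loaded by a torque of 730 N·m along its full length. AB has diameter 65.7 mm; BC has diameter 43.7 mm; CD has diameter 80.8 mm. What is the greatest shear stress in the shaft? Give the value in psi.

6460 psi

Under the same torque, τ_max = 16T/(πd³) is largest where d is smallest — segment BC (d = 43.7 mm).
τ_max = 16·730.0/(π·(0.0437)³) = 4.455×10^7 Pa.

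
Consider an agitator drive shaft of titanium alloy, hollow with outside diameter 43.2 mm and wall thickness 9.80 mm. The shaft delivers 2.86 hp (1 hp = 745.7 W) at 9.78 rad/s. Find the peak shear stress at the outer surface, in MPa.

ω = 9.78 rad/s, so T = P/ω = 2.86×745.7 / 9.780 = 218.1 N·m.
J = π(d_o⁴ − d_i⁴)/32 = π(0.0432⁴ − 0.0236⁴)/32 = 3.115×10^-7 m⁴.
τ_max = T·r/J = 218.1 × 0.0216 / 3.115×10^-7 = 1.512×10^7 Pa.

15.1 MPa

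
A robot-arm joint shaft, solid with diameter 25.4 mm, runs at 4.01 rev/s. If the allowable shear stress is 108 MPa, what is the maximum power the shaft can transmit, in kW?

8.76 kW

J = πd⁴/32 = π(0.0254)⁴/32 = 4.086×10^-8 m⁴.
T_max = τ_allow·J/r = 1.08×10^8 × 4.086×10^-8 / 0.0127 = 347.5 N·m.
ω = 2π·4.01 = 25.20 rad/s, so P_max = T_max·ω = 8755 W.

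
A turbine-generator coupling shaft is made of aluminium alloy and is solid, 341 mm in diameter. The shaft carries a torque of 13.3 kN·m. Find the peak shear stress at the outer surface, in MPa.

J = πd⁴/32 = π(0.341)⁴/32 = 1.327×10^-3 m⁴.
τ_max = T·r/J = 13300 × 0.171 / 1.327×10^-3 = 1.708×10^6 Pa.

1.71 MPa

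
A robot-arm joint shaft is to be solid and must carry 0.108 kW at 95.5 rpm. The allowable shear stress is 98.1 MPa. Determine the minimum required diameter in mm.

8.25 mm

ω = 2π·95.5/60 = 10.00 rad/s, so T = P/ω = 0.108×10³ / 10.00 = 10.80 N·m.
For a solid shaft τ_max = 16T/(πd³), so d = (16T/(π τ_allow))^(1/3) = (16·10.80/(π·9.81×10^7))^(1/3) = 0.008246 m.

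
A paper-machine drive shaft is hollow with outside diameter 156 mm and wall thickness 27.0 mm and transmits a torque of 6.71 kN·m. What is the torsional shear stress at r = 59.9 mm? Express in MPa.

8.46 MPa

J = π(d_o⁴ − d_i⁴)/32 = π(0.156⁴ − 0.102⁴)/32 = 4.752×10^-5 m⁴.
Shear stress varies linearly with radius: τ = T·r/J = 6710 × 0.0599 / 4.752×10^-5 = 8.459×10^6 Pa.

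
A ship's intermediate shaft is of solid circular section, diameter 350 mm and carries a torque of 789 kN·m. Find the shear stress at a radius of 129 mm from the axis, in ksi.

J = πd⁴/32 = π(0.350)⁴/32 = 1.473×10^-3 m⁴.
Shear stress varies linearly with radius: τ = T·r/J = 789000 × 0.129 / 1.473×10^-3 = 6.909×10^7 Pa.

10.0 ksi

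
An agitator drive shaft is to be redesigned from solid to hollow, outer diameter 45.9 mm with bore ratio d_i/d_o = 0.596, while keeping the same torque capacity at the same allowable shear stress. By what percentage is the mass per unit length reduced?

29.5 %

Equal τ_max and T ⇒ the solid shaft needs d_s³ = d_o³(1−k⁴), so d_s = 45.9·(1−0.596⁴)^(1/3) = 43.88 mm.
Area ratio A_h/A_s = d_o²(1−k²)/d_s² = (1−k²)/(1−k⁴)^(2/3) = 0.7054.
Mass saving = 1 − 0.7054 = 29.5 %.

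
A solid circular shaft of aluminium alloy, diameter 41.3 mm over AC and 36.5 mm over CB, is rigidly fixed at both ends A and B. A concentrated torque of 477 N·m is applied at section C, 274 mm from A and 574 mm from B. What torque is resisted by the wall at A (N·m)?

369 N·m

Compatibility: T_A·a/J_AC = T_B·b/J_CB with T_A + T_B = T₀.
J_AC = 2.86×10^-7 m⁴, J_CB = 1.74×10^-7 m⁴, so T_A = T₀·(J_AC/a)/((J_AC/a)+(J_CB/b)) = 369.4 N·m, T_B = 107.6 N·m.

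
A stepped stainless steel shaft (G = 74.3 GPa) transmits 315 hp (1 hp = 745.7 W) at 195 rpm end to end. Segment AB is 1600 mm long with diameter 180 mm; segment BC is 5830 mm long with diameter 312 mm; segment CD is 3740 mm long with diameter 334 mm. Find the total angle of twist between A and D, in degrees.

0.220°

ω = 2π·195/60 = 20.42 rad/s, so T = P/ω = 315×745.7 / 20.42 = 11500 N·m.
J_AB = π(0.180)⁴/32 = 1.03×10^-4 m⁴; J_BC = π(0.312)⁴/32 = 9.30×10^-4 m⁴; J_CD = π(0.334)⁴/32 = 1.22×10^-3 m⁴.
θ = (T/G)·Σ L_i/J_i = (11500/74.3×10⁹)·(1.60/1.03×10^-4 + 5.83/9.30×10^-4 + 3.74/1.22×10^-3) = 3.848×10^-3 rad.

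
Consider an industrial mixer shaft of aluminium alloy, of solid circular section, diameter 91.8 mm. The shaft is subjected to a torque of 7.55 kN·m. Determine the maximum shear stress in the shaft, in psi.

J = πd⁴/32 = π(0.0918)⁴/32 = 6.972×10^-6 m⁴.
τ_max = T·r/J = 7550 × 0.0459 / 6.972×10^-6 = 4.970×10^7 Pa.

7210 psi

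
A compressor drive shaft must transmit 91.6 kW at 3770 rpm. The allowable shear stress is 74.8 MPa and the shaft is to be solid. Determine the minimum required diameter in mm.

ω = 2π·3770/60 = 394.8 rad/s, so T = P/ω = 91.6×10³ / 394.8 = 232.0 N·m.
For a solid shaft τ_max = 16T/(πd³), so d = (16T/(π τ_allow))^(1/3) = (16·232.0/(π·7.48×10^7))^(1/3) = 0.02509 m.

25.1 mm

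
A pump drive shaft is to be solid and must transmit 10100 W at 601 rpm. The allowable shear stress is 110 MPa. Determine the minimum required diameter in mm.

19.5 mm

ω = 2π·601/60 = 62.94 rad/s, so T = P/ω = 10100 / 62.94 = 160.5 N·m.
For a solid shaft τ_max = 16T/(πd³), so d = (16T/(π τ_allow))^(1/3) = (16·160.5/(π·1.10×10^8))^(1/3) = 0.01951 m.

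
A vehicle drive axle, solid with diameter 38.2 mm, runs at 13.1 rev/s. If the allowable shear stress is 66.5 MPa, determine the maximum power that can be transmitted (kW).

J = πd⁴/32 = π(0.0382)⁴/32 = 2.091×10^-7 m⁴.
T_max = τ_allow·J/r = 6.65×10^7 × 2.091×10^-7 / 0.0191 = 727.8 N·m.
ω = 2π·13.1 = 82.31 rad/s, so P_max = T_max·ω = 5.991×10^4 W.

59.9 kW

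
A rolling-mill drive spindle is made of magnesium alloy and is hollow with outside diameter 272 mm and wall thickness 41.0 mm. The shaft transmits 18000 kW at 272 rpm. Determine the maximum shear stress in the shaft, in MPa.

ω = 2π·272/60 = 28.48 rad/s, so T = P/ω = 18000×10³ / 28.48 = 631900 N·m.
J = π(d_o⁴ − d_i⁴)/32 = π(0.272⁴ − 0.190⁴)/32 = 4.094×10^-4 m⁴.
τ_max = T·r/J = 631900 × 0.136 / 4.094×10^-4 = 2.099×10^8 Pa.

210 MPa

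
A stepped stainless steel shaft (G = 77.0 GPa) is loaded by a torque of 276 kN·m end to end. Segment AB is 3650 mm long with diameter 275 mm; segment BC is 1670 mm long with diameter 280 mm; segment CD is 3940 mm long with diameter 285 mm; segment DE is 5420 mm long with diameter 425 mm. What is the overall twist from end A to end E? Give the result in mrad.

J_AB = π(0.275)⁴/32 = 5.61×10^-4 m⁴; J_BC = π(0.280)⁴/32 = 6.03×10^-4 m⁴; J_CD = π(0.285)⁴/32 = 6.48×10^-4 m⁴; J_DE = π(0.425)⁴/32 = 3.20×10^-3 m⁴.
θ = (T/G)·Σ L_i/J_i = (276000/77.0×10⁹)·(3.65/5.61×10^-4 + 1.67/6.03×10^-4 + 3.94/6.48×10^-4 + 5.42/3.20×10^-3) = 0.06109 rad.

61.1 mrad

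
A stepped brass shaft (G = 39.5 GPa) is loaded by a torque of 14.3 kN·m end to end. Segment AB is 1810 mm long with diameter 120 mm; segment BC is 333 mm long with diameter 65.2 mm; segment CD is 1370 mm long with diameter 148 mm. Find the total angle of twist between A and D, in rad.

0.111 rad

J_AB = π(0.120)⁴/32 = 2.04×10^-5 m⁴; J_BC = π(0.0652)⁴/32 = 1.77×10^-6 m⁴; J_CD = π(0.148)⁴/32 = 4.71×10^-5 m⁴.
θ = (T/G)·Σ L_i/J_i = (14300/39.5×10⁹)·(1.81/2.04×10^-5 + 0.333/1.77×10^-6 + 1.37/4.71×10^-5) = 0.1107 rad.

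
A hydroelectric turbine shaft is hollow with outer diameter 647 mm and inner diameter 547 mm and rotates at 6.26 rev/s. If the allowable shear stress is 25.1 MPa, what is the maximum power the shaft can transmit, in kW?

25700 kW

J = π(d_o⁴ − d_i⁴)/32 = π(0.647⁴ − 0.547⁴)/32 = 8.414×10^-3 m⁴.
T_max = τ_allow·J/r = 2.51×10^7 × 8.414×10^-3 / 0.324 = 652900 N·m.
ω = 2π·6.26 = 39.33 rad/s, so P_max = T_max·ω = 2.568×10^7 W.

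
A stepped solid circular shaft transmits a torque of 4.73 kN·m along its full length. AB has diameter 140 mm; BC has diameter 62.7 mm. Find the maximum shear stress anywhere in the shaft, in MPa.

Under the same torque, τ_max = 16T/(πd³) is largest where d is smallest — segment BC (d = 62.7 mm).
τ_max = 16·4730/(π·(0.0627)³) = 9.773×10^7 Pa.

97.7 MPa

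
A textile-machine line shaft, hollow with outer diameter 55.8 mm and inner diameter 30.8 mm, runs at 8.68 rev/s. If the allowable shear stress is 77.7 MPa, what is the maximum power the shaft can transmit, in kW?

131 kW

J = π(d_o⁴ − d_i⁴)/32 = π(0.0558⁴ − 0.0308⁴)/32 = 8.634×10^-7 m⁴.
T_max = τ_allow·J/r = 7.77×10^7 × 8.634×10^-7 / 0.0279 = 2405 N·m.
ω = 2π·8.68 = 54.54 rad/s, so P_max = T_max·ω = 1.311×10^5 W.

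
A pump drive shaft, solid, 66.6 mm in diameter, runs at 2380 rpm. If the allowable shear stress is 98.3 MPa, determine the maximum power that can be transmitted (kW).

J = πd⁴/32 = π(0.0666)⁴/32 = 1.932×10^-6 m⁴.
T_max = τ_allow·J/r = 9.83×10^7 × 1.932×10^-6 / 0.0333 = 5702 N·m.
ω = 2π·2380/60 = 249.2 rad/s, so P_max = T_max·ω = 1.421×10^6 W.

1420 kW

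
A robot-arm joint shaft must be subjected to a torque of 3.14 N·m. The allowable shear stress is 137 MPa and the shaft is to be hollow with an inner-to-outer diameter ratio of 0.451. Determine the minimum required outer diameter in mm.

4.96 mm

For a hollow shaft with d_i/d_o = 0.451: τ_max = 16T/(π d_o³ (1−k⁴)), so d_o = [16T/(π τ_allow (1−k⁴))]^(1/3) = [16·3.140/(π·1.37×10^8·0.9586)]^(1/3) = 0.004957 m.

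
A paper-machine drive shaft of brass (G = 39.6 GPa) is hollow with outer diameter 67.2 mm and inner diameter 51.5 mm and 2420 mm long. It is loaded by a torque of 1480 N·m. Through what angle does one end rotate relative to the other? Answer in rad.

0.0690 rad

J = π(d_o⁴ − d_i⁴)/32 = π(0.0672⁴ − 0.0515⁴)/32 = 1.311×10^-6 m⁴.
θ = T·L/(G·J) = 1480 × 2.42 / (39.6×10⁹ × 1.311×10^-6) = 0.06896 rad.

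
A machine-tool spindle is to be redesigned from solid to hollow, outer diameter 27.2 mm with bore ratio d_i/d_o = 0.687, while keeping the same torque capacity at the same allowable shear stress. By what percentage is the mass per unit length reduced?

37.5 %

Equal τ_max and T ⇒ the solid shaft needs d_s³ = d_o³(1−k⁴), so d_s = 27.2·(1−0.687⁴)^(1/3) = 25.01 mm.
Area ratio A_h/A_s = d_o²(1−k²)/d_s² = (1−k²)/(1−k⁴)^(2/3) = 0.6246.
Mass saving = 1 − 0.6246 = 37.5 %.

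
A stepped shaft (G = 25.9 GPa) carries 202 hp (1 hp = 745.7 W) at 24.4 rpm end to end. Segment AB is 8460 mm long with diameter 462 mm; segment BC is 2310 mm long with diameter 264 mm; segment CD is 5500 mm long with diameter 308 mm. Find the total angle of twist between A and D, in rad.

0.0295 rad

ω = 2π·24.4/60 = 2.555 rad/s, so T = P/ω = 202×745.7 / 2.555 = 58950 N·m.
J_AB = π(0.462)⁴/32 = 4.47×10^-3 m⁴; J_BC = π(0.264)⁴/32 = 4.77×10^-4 m⁴; J_CD = π(0.308)⁴/32 = 8.83×10^-4 m⁴.
θ = (T/G)·Σ L_i/J_i = (58950/25.9×10⁹)·(8.46/4.47×10^-3 + 2.31/4.77×10^-4 + 5.50/8.83×10^-4) = 0.02950 rad.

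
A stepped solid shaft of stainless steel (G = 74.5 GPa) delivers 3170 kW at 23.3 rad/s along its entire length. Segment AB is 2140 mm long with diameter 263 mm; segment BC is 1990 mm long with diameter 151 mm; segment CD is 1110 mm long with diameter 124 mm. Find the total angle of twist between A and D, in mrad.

167 mrad

ω = 23.3 rad/s, so T = P/ω = 3170×10³ / 23.30 = 136100 N·m.
J_AB = π(0.263)⁴/32 = 4.70×10^-4 m⁴; J_BC = π(0.151)⁴/32 = 5.10×10^-5 m⁴; J_CD = π(0.124)⁴/32 = 2.32×10^-5 m⁴.
θ = (T/G)·Σ L_i/J_i = (136100/74.5×10⁹)·(2.14/4.70×10^-4 + 1.99/5.10×10^-5 + 1.11/2.32×10^-5) = 0.1669 rad.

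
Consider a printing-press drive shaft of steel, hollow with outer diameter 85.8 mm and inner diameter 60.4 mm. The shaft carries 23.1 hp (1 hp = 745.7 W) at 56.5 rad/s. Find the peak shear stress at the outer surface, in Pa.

ω = 56.5 rad/s, so T = P/ω = 23.1×745.7 / 56.50 = 304.9 N·m.
J = π(d_o⁴ − d_i⁴)/32 = π(0.0858⁴ − 0.0604⁴)/32 = 4.014×10^-6 m⁴.
τ_max = T·r/J = 304.9 × 0.0429 / 4.014×10^-6 = 3.259×10^6 Pa.

3.26e6 Pa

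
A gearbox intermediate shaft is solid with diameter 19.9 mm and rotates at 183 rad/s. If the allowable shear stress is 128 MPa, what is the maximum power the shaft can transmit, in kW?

J = πd⁴/32 = π(0.0199)⁴/32 = 1.540×10^-8 m⁴.
T_max = τ_allow·J/r = 1.28×10^8 × 1.540×10^-8 / 0.00995 = 198.1 N·m.
ω = 183 rad/s, so P_max = T_max·ω = 3.625×10^4 W.

36.2 kW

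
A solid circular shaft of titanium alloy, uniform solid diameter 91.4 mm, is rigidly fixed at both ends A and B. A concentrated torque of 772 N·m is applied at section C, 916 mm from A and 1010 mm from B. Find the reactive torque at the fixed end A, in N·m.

405 N·m

With uniform GJ and both ends fixed, compatibility θ_AC = θ_CB gives T_A·a = T_B·b, together with T_A + T_B = T₀.
T_A = T₀·b/(a+b) = 772.0·1010/1926 = 404.8 N·m; T_B = 367.2 N·m.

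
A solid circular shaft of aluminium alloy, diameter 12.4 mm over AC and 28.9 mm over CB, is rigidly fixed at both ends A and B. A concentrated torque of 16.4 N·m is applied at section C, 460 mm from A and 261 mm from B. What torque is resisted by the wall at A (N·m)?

Compatibility: T_A·a/J_AC = T_B·b/J_CB with T_A + T_B = T₀.
J_AC = 2.32×10^-9 m⁴, J_CB = 6.85×10^-8 m⁴, so T_A = T₀·(J_AC/a)/((J_AC/a)+(J_CB/b)) = 0.3094 N·m, T_B = 16.09 N·m.

0.309 N·m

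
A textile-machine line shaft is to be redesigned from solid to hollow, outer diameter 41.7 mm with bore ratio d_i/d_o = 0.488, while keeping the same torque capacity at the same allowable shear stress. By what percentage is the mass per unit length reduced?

20.8 %

Equal τ_max and T ⇒ the solid shaft needs d_s³ = d_o³(1−k⁴), so d_s = 41.7·(1−0.488⁴)^(1/3) = 40.90 mm.
Area ratio A_h/A_s = d_o²(1−k²)/d_s² = (1−k²)/(1−k⁴)^(2/3) = 0.7921.
Mass saving = 1 − 0.7921 = 20.8 %.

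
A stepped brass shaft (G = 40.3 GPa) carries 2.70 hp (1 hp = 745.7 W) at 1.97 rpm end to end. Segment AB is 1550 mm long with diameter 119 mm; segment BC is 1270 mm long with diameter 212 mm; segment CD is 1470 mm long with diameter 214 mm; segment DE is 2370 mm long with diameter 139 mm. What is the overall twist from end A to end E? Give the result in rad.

ω = 2π·1.97/60 = 0.2063 rad/s, so T = P/ω = 2.70×745.7 / 0.2063 = 9760 N·m.
J_AB = π(0.119)⁴/32 = 1.97×10^-5 m⁴; J_BC = π(0.212)⁴/32 = 1.98×10^-4 m⁴; J_CD = π(0.214)⁴/32 = 2.06×10^-4 m⁴; J_DE = π(0.139)⁴/32 = 3.66×10^-5 m⁴.
θ = (T/G)·Σ L_i/J_i = (9760/40.3×10⁹)·(1.55/1.97×10^-5 + 1.27/1.98×10^-4 + 1.47/2.06×10^-4 + 2.37/3.66×10^-5) = 0.03801 rad.

0.0380 rad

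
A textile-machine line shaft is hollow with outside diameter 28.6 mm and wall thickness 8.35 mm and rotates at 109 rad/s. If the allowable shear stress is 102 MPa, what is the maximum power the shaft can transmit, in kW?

J = π(d_o⁴ − d_i⁴)/32 = π(0.0286⁴ − 0.0119⁴)/32 = 6.372×10^-8 m⁴.
T_max = τ_allow·J/r = 1.02×10^8 × 6.372×10^-8 / 0.0143 = 454.5 N·m.
ω = 109 rad/s, so P_max = T_max·ω = 4.954×10^4 W.

49.5 kW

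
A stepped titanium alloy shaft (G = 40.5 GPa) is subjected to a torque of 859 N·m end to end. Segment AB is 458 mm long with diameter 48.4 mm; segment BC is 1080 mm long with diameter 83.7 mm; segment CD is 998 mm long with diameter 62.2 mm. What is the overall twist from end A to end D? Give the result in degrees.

2.13°

J_AB = π(0.0484)⁴/32 = 5.39×10^-7 m⁴; J_BC = π(0.0837)⁴/32 = 4.82×10^-6 m⁴; J_CD = π(0.0622)⁴/32 = 1.47×10^-6 m⁴.
θ = (T/G)·Σ L_i/J_i = (859.0/40.5×10⁹)·(0.458/5.39×10^-7 + 1.08/4.82×10^-6 + 0.998/1.47×10^-6) = 0.03719 rad.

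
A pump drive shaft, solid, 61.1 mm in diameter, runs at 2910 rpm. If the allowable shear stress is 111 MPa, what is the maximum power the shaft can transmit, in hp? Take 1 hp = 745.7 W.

J = πd⁴/32 = π(0.0611)⁴/32 = 1.368×10^-6 m⁴.
T_max = τ_allow·J/r = 1.11×10^8 × 1.368×10^-6 / 0.0306 = 4971 N·m.
ω = 2π·2910/60 = 304.7 rad/s, so P_max = T_max·ω = 1.515×10^6 W.

2030 hp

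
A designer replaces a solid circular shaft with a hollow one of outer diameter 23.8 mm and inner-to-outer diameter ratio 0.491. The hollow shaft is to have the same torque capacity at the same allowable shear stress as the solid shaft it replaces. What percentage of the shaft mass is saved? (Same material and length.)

21.0 %

Equal τ_max and T ⇒ the solid shaft needs d_s³ = d_o³(1−k⁴), so d_s = 23.8·(1−0.491⁴)^(1/3) = 23.33 mm.
Area ratio A_h/A_s = d_o²(1−k²)/d_s² = (1−k²)/(1−k⁴)^(2/3) = 0.7898.
Mass saving = 1 − 0.7898 = 21.0 %.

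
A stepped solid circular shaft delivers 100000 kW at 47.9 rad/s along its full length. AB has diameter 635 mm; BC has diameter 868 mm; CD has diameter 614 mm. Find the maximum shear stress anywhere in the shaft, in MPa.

ω = 47.9 rad/s, so T = P/ω = 100000×10³ / 47.90 = 2.088e6 N·m.
Under the same torque, τ_max = 16T/(πd³) is largest where d is smallest — segment CD (d = 614 mm).
τ_max = 16·2.088e6/(π·(0.614)³) = 4.593×10^7 Pa.

45.9 MPa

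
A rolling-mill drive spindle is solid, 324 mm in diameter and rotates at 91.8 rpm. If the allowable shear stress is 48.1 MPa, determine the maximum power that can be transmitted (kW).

J = πd⁴/32 = π(0.324)⁴/32 = 1.082×10^-3 m⁴.
T_max = τ_allow·J/r = 4.81×10^7 × 1.082×10^-3 / 0.162 = 321200 N·m.
ω = 2π·91.8/60 = 9.613 rad/s, so P_max = T_max·ω = 3.088×10^6 W.

3090 kW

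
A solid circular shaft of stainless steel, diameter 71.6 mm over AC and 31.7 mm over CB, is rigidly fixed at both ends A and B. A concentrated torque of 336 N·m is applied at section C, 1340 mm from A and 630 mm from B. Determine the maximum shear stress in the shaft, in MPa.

Compatibility: T_A·a/J_AC = T_B·b/J_CB with T_A + T_B = T₀.
J_AC = 2.58×10^-6 m⁴, J_CB = 9.91×10^-8 m⁴, so T_A = T₀·(J_AC/a)/((J_AC/a)+(J_CB/b)) = 310.6 N·m, T_B = 25.38 N·m.
τ in each portion: τ_AC = 4.31×10^6 Pa, τ_CB = 4.06×10^6 Pa; maximum is in AC.
τ_max = T_AC·r/J = 310.6·0.0358/2.58×10^-6 = 4.310×10^6 Pa.

4.31 MPa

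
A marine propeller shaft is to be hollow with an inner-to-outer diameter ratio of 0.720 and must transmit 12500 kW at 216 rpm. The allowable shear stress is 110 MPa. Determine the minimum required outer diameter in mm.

327 mm

ω = 2π·216/60 = 22.62 rad/s, so T = P/ω = 12500×10³ / 22.62 = 552600 N·m.
For a hollow shaft with d_i/d_o = 0.720: τ_max = 16T/(π d_o³ (1−k⁴)), so d_o = [16T/(π τ_allow (1−k⁴))]^(1/3) = [16·552600/(π·1.10×10^8·0.7313)]^(1/3) = 0.3271 m.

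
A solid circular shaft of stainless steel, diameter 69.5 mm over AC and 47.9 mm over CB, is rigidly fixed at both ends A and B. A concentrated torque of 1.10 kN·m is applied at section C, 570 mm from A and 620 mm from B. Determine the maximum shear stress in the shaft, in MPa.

Compatibility: T_A·a/J_AC = T_B·b/J_CB with T_A + T_B = T₀.
J_AC = 2.29×10^-6 m⁴, J_CB = 5.17×10^-7 m⁴, so T_A = T₀·(J_AC/a)/((J_AC/a)+(J_CB/b)) = 911.0 N·m, T_B = 189.0 N·m.
τ in each portion: τ_AC = 1.38×10^7 Pa, τ_CB = 8.76×10^6 Pa; maximum is in AC.
τ_max = T_AC·r/J = 911.0·0.0348/2.29×10^-6 = 1.382×10^7 Pa.

13.8 MPa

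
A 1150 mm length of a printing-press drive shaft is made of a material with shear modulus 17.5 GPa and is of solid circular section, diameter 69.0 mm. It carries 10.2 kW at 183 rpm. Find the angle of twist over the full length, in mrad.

15.7 mrad

ω = 2π·183/60 = 19.16 rad/s, so T = P/ω = 10.2×10³ / 19.16 = 532.3 N·m.
J = πd⁴/32 = π(0.0690)⁴/32 = 2.225×10^-6 m⁴.
θ = T·L/(G·J) = 532.3 × 1.15 / (17.5×10⁹ × 2.225×10^-6) = 0.01572 rad.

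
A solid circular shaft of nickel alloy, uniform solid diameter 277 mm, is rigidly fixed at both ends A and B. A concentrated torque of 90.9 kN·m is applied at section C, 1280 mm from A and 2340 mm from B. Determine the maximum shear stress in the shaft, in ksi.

2.04 ksi

With uniform GJ and both ends fixed, compatibility θ_AC = θ_CB gives T_A·a = T_B·b, together with T_A + T_B = T₀.
T_A = T₀·b/(a+b) = 90900·2340/3620 = 58760 N·m; T_B = 32140 N·m.
τ in each portion: τ_AC = 1.41×10^7 Pa, τ_CB = 7.70×10^6 Pa; maximum is in AC.
τ_max = T_AC·r/J = 58760·0.139/5.78×10^-4 = 1.408×10^7 Pa.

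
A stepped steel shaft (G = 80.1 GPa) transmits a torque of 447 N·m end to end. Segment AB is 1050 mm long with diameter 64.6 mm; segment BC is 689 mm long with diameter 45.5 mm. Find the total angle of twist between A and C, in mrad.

J_AB = π(0.0646)⁴/32 = 1.71×10^-6 m⁴; J_BC = π(0.0455)⁴/32 = 4.21×10^-7 m⁴.
θ = (T/G)·Σ L_i/J_i = (447.0/80.1×10⁹)·(1.05/1.71×10^-6 + 0.689/4.21×10^-7) = 0.01257 rad.

12.6 mrad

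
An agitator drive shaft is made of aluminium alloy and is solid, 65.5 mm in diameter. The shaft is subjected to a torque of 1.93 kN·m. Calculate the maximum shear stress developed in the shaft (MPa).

35.0 MPa

J = πd⁴/32 = π(0.0655)⁴/32 = 1.807×10^-6 m⁴.
τ_max = T·r/J = 1930 × 0.0328 / 1.807×10^-6 = 3.498×10^7 Pa.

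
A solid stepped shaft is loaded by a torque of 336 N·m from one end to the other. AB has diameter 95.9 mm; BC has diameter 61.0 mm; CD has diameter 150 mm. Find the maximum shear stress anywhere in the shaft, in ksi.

1.09 ksi

Under the same torque, τ_max = 16T/(πd³) is largest where d is smallest — segment BC (d = 61.0 mm).
τ_max = 16·336.0/(π·(0.0610)³) = 7.539×10^6 Pa.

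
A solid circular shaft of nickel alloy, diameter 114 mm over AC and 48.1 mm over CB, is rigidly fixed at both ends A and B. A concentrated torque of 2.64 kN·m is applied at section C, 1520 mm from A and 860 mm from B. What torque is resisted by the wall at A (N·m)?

Compatibility: T_A·a/J_AC = T_B·b/J_CB with T_A + T_B = T₀.
J_AC = 1.66×10^-5 m⁴, J_CB = 5.26×10^-7 m⁴, so T_A = T₀·(J_AC/a)/((J_AC/a)+(J_CB/b)) = 2500 N·m, T_B = 140.0 N·m.

2500 N·m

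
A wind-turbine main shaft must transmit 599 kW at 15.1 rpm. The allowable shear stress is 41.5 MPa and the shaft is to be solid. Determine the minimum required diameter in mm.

ω = 2π·15.1/60 = 1.581 rad/s, so T = P/ω = 599×10³ / 1.581 = 378800 N·m.
For a solid shaft τ_max = 16T/(πd³), so d = (16T/(π τ_allow))^(1/3) = (16·378800/(π·4.15×10^7))^(1/3) = 0.3596 m.

360 mm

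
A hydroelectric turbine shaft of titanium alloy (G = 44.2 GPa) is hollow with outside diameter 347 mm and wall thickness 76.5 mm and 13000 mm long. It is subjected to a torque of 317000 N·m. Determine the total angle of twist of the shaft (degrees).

4.16°

J = π(d_o⁴ − d_i⁴)/32 = π(0.347⁴ − 0.194⁴)/32 = 1.284×10^-3 m⁴.
θ = T·L/(G·J) = 317000 × 13.0 / (44.2×10⁹ × 1.284×10^-3) = 0.07260 rad.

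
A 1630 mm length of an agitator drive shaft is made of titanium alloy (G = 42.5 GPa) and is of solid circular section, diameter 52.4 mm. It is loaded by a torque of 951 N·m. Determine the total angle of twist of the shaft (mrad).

J = πd⁴/32 = π(0.0524)⁴/32 = 7.402×10^-7 m⁴.
θ = T·L/(G·J) = 951.0 × 1.63 / (42.5×10⁹ × 7.402×10^-7) = 0.04928 rad.

49.3 mrad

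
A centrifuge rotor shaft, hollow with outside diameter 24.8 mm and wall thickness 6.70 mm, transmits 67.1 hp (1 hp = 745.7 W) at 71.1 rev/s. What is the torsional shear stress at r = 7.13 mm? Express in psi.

3260 psi

ω = 2π·71.1 = 446.7 rad/s, so T = P/ω = 67.1×745.7 / 446.7 = 112.0 N·m.
J = π(d_o⁴ − d_i⁴)/32 = π(0.0248⁴ − 0.0114⁴)/32 = 3.548×10^-8 m⁴.
Shear stress varies linearly with radius: τ = T·r/J = 112.0 × 0.00713 / 3.548×10^-8 = 2.251×10^7 Pa.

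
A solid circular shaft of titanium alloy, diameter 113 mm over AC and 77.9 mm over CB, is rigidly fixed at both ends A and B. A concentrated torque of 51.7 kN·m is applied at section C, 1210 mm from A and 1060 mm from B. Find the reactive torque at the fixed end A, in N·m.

41100 N·m

Compatibility: T_A·a/J_AC = T_B·b/J_CB with T_A + T_B = T₀.
J_AC = 1.60×10^-5 m⁴, J_CB = 3.62×10^-6 m⁴, so T_A = T₀·(J_AC/a)/((J_AC/a)+(J_CB/b)) = 41100 N·m, T_B = 10600 N·m.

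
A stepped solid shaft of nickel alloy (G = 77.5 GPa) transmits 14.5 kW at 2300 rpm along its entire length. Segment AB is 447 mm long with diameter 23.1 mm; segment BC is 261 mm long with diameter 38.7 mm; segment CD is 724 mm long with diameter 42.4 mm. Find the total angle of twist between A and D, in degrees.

0.866°

ω = 2π·2300/60 = 240.9 rad/s, so T = P/ω = 14.5×10³ / 240.9 = 60.20 N·m.
J_AB = π(0.0231)⁴/32 = 2.80×10^-8 m⁴; J_BC = π(0.0387)⁴/32 = 2.20×10^-7 m⁴; J_CD = π(0.0424)⁴/32 = 3.17×10^-7 m⁴.
θ = (T/G)·Σ L_i/J_i = (60.20/77.5×10⁹)·(0.447/2.80×10^-8 + 0.261/2.20×10^-7 + 0.724/3.17×10^-7) = 0.01511 rad.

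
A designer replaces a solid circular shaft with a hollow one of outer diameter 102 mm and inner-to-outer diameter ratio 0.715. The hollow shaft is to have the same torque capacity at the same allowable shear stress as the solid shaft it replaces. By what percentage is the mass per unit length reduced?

Equal τ_max and T ⇒ the solid shaft needs d_s³ = d_o³(1−k⁴), so d_s = 102·(1−0.715⁴)^(1/3) = 92.20 mm.
Area ratio A_h/A_s = d_o²(1−k²)/d_s² = (1−k²)/(1−k⁴)^(2/3) = 0.5982.
Mass saving = 1 − 0.5982 = 40.2 %.

40.2 %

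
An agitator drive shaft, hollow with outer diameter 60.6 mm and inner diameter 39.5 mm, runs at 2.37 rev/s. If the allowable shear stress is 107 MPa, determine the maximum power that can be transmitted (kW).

J = π(d_o⁴ − d_i⁴)/32 = π(0.0606⁴ − 0.0395⁴)/32 = 1.085×10^-6 m⁴.
T_max = τ_allow·J/r = 1.07×10^8 × 1.085×10^-6 / 0.0303 = 3832 N·m.
ω = 2π·2.37 = 14.89 rad/s, so P_max = T_max·ω = 5.706×10^4 W.

57.1 kW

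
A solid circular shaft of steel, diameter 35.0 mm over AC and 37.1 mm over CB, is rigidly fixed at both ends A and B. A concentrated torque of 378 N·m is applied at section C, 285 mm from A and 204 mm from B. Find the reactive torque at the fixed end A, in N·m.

Compatibility: T_A·a/J_AC = T_B·b/J_CB with T_A + T_B = T₀.
J_AC = 1.47×10^-7 m⁴, J_CB = 1.86×10^-7 m⁴, so T_A = T₀·(J_AC/a)/((J_AC/a)+(J_CB/b)) = 136.8 N·m, T_B = 241.2 N·m.

137 N·m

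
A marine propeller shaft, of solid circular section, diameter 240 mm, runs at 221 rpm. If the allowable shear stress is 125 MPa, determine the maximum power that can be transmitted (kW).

7850 kW

J = πd⁴/32 = π(0.240)⁴/32 = 3.257×10^-4 m⁴.
T_max = τ_allow·J/r = 1.25×10^8 × 3.257×10^-4 / 0.120 = 339300 N·m.
ω = 2π·221/60 = 23.14 rad/s, so P_max = T_max·ω = 7.852×10^6 W.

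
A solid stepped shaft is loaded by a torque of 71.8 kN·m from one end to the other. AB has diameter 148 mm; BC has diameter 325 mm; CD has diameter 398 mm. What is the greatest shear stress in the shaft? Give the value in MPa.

Under the same torque, τ_max = 16T/(πd³) is largest where d is smallest — segment AB (d = 148 mm).
τ_max = 16·71800/(π·(0.148)³) = 1.128×10^8 Pa.

113 MPa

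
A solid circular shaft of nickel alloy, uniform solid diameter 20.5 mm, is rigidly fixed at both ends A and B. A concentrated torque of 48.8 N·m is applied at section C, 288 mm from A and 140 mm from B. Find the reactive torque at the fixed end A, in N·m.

16.0 N·m

With uniform GJ and both ends fixed, compatibility θ_AC = θ_CB gives T_A·a = T_B·b, together with T_A + T_B = T₀.
T_A = T₀·b/(a+b) = 48.80·140/428.0 = 15.96 N·m; T_B = 32.84 N·m.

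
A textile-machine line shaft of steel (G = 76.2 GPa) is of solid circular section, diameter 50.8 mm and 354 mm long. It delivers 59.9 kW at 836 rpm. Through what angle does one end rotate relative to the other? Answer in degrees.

0.279°

ω = 2π·836/60 = 87.55 rad/s, so T = P/ω = 59.9×10³ / 87.55 = 684.2 N·m.
J = πd⁴/32 = π(0.0508)⁴/32 = 6.538×10^-7 m⁴.
θ = T·L/(G·J) = 684.2 × 0.354 / (76.2×10⁹ × 6.538×10^-7) = 4.862×10^-3 rad.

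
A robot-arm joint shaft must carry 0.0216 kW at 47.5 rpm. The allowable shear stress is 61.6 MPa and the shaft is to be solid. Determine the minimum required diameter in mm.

7.11 mm

ω = 2π·47.5/60 = 4.974 rad/s, so T = P/ω = 0.0216×10³ / 4.974 = 4.342 N·m.
For a solid shaft τ_max = 16T/(πd³), so d = (16T/(π τ_allow))^(1/3) = (16·4.342/(π·6.16×10^7))^(1/3) = 0.007107 m.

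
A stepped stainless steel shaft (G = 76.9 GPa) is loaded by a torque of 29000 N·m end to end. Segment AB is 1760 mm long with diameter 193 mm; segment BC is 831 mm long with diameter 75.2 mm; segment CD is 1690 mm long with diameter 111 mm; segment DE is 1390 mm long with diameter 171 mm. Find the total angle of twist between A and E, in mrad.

J_AB = π(0.193)⁴/32 = 1.36×10^-4 m⁴; J_BC = π(0.0752)⁴/32 = 3.14×10^-6 m⁴; J_CD = π(0.111)⁴/32 = 1.49×10^-5 m⁴; J_DE = π(0.171)⁴/32 = 8.39×10^-5 m⁴.
θ = (T/G)·Σ L_i/J_i = (29000/76.9×10⁹)·(1.76/1.36×10^-4 + 0.831/3.14×10^-6 + 1.69/1.49×10^-5 + 1.39/8.39×10^-5) = 0.1537 rad.

154 mrad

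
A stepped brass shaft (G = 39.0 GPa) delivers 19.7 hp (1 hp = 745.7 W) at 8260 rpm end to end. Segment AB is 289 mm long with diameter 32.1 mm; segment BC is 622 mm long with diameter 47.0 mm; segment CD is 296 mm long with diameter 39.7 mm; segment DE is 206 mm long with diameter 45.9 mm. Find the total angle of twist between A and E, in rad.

ω = 2π·8260/60 = 865.0 rad/s, so T = P/ω = 19.7×745.7 / 865.0 = 16.98 N·m.
J_AB = π(0.0321)⁴/32 = 1.04×10^-7 m⁴; J_BC = π(0.0470)⁴/32 = 4.79×10^-7 m⁴; J_CD = π(0.0397)⁴/32 = 2.44×10^-7 m⁴; J_DE = π(0.0459)⁴/32 = 4.36×10^-7 m⁴.
θ = (T/G)·Σ L_i/J_i = (16.98/39.0×10⁹)·(0.289/1.04×10^-7 + 0.622/4.79×10^-7 + 0.296/2.44×10^-7 + 0.206/4.36×10^-7) = 2.507×10^-3 rad.

0.00251 rad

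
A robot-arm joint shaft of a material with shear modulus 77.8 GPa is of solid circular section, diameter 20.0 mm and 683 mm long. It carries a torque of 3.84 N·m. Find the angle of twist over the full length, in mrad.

2.15 mrad

J = πd⁴/32 = π(0.0200)⁴/32 = 1.571×10^-8 m⁴.
θ = T·L/(G·J) = 3.840 × 0.683 / (77.8×10⁹ × 1.571×10^-8) = 2.146×10^-3 rad.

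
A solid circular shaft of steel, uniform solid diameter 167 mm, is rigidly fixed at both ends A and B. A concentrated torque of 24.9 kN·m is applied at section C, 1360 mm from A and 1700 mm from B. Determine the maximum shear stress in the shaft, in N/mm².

With uniform GJ and both ends fixed, compatibility θ_AC = θ_CB gives T_A·a = T_B·b, together with T_A + T_B = T₀.
T_A = T₀·b/(a+b) = 24900·1700/3060 = 13830 N·m; T_B = 11070 N·m.
τ in each portion: τ_AC = 1.51×10^7 Pa, τ_CB = 1.21×10^7 Pa; maximum is in AC.
τ_max = T_AC·r/J = 13830·0.0835/7.64×10^-5 = 1.513×10^7 Pa.

15.1 N/mm²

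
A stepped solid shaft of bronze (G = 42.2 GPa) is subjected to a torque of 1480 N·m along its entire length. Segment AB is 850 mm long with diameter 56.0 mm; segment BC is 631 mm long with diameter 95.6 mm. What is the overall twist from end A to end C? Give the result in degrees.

1.92°

J_AB = π(0.0560)⁴/32 = 9.65×10^-7 m⁴; J_BC = π(0.0956)⁴/32 = 8.20×10^-6 m⁴.
θ = (T/G)·Σ L_i/J_i = (1480/42.2×10⁹)·(0.850/9.65×10^-7 + 0.631/8.20×10^-6) = 0.03357 rad.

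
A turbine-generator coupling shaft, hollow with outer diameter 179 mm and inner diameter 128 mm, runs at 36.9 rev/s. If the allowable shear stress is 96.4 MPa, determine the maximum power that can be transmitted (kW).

18600 kW

J = π(d_o⁴ − d_i⁴)/32 = π(0.179⁴ − 0.128⁴)/32 = 7.444×10^-5 m⁴.
T_max = τ_allow·J/r = 9.64×10^7 × 7.444×10^-5 / 0.0895 = 80170 N·m.
ω = 2π·36.9 = 231.8 rad/s, so P_max = T_max·ω = 1.859×10^7 W.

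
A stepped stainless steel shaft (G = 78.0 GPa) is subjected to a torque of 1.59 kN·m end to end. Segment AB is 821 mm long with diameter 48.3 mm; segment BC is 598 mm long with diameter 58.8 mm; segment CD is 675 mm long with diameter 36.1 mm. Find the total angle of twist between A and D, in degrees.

7.12°

J_AB = π(0.0483)⁴/32 = 5.34×10^-7 m⁴; J_BC = π(0.0588)⁴/32 = 1.17×10^-6 m⁴; J_CD = π(0.0361)⁴/32 = 1.67×10^-7 m⁴.
θ = (T/G)·Σ L_i/J_i = (1590/78.0×10⁹)·(0.821/5.34×10^-7 + 0.598/1.17×10^-6 + 0.675/1.67×10^-7) = 0.1242 rad.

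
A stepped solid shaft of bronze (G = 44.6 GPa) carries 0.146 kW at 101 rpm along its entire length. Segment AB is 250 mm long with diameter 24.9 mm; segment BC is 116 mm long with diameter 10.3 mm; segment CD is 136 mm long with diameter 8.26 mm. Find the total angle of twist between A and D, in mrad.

ω = 2π·101/60 = 10.58 rad/s, so T = P/ω = 0.146×10³ / 10.58 = 13.80 N·m.
J_AB = π(0.0249)⁴/32 = 3.77×10^-8 m⁴; J_BC = π(0.0103)⁴/32 = 1.10×10^-9 m⁴; J_CD = π(0.00826)⁴/32 = 4.57×10^-10 m⁴.
θ = (T/G)·Σ L_i/J_i = (13.80/44.6×10⁹)·(0.250/3.77×10^-8 + 0.116/1.10×10^-9 + 0.136/4.57×10^-10) = 0.1266 rad.

127 mrad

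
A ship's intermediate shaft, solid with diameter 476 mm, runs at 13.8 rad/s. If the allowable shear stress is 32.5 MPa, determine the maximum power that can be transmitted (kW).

J = πd⁴/32 = π(0.476)⁴/32 = 5.040×10^-3 m⁴.
T_max = τ_allow·J/r = 3.25×10^7 × 5.040×10^-3 / 0.238 = 688200 N·m.
ω = 13.8 rad/s, so P_max = T_max·ω = 9.498×10^6 W.

9500 kW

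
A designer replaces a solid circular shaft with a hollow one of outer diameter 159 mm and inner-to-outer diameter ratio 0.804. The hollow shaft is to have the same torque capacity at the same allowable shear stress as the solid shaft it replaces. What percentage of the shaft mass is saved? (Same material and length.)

Equal τ_max and T ⇒ the solid shaft needs d_s³ = d_o³(1−k⁴), so d_s = 159·(1−0.804⁴)^(1/3) = 132.8 mm.
Area ratio A_h/A_s = d_o²(1−k²)/d_s² = (1−k²)/(1−k⁴)^(2/3) = 0.5072.
Mass saving = 1 − 0.5072 = 49.3 %.

49.3 %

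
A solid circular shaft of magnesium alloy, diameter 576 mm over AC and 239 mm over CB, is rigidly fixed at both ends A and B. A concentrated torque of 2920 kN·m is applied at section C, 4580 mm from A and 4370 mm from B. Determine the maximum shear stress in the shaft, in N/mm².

Compatibility: T_A·a/J_AC = T_B·b/J_CB with T_A + T_B = T₀.
J_AC = 0.0108 m⁴, J_CB = 3.20×10^-4 m⁴, so T_A = T₀·(J_AC/a)/((J_AC/a)+(J_CB/b)) = 2.832e6 N·m, T_B = 87980 N·m.
τ in each portion: τ_AC = 7.55×10^7 Pa, τ_CB = 3.28×10^7 Pa; maximum is in AC.
τ_max = T_AC·r/J = 2.832e6·0.288/0.0108 = 7.547×10^7 Pa.

75.5 N/mm²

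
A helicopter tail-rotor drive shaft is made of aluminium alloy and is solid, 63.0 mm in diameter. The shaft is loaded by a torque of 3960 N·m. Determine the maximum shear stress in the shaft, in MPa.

J = πd⁴/32 = π(0.0630)⁴/32 = 1.547×10^-6 m⁴.
τ_max = T·r/J = 3960 × 0.0315 / 1.547×10^-6 = 8.066×10^7 Pa.

80.7 MPa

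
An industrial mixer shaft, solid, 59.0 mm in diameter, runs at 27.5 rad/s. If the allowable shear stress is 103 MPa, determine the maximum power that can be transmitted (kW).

114 kW

J = πd⁴/32 = π(0.0590)⁴/32 = 1.190×10^-6 m⁴.
T_max = τ_allow·J/r = 1.03×10^8 × 1.190×10^-6 / 0.0295 = 4154 N·m.
ω = 27.5 rad/s, so P_max = T_max·ω = 1.142×10^5 W.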